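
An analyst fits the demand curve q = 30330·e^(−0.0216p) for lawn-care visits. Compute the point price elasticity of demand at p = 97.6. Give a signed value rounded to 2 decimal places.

dq/dp = −0.0216·q = -79.5727. At p = 97.6, q = 3683.92.
Ed = (dq/dp)·(p/q) = (-79.5727) × (97.6/3683.92) = -2.1081…

-2.11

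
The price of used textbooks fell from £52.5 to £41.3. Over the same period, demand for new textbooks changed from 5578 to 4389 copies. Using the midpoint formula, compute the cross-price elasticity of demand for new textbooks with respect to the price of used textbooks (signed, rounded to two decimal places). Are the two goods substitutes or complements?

%ΔQ_{new textbooks} = (4389 − 5578)/avg = -1189/4983.5 = -0.238587…
%ΔP_{used textbooks} = (41.3 − 52.5)/avg = -11.2/46.9 = -0.238805…
E_cross = (-1189/4983.5) / (-11.2/46.9) = 0.9990…
E_cross > 0 ⇒ the goods are substitutes.

1.00; substitutes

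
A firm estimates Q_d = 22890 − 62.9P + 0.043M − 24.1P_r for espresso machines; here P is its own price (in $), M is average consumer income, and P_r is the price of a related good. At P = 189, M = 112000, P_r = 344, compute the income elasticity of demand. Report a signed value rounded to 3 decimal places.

0.640

At the given values, Q_d = 22890 − 62.9(189) + 0.043(112000) − 24.1(344) = 7527.5.
∂Q_d/∂M = 0.043.
E = (0.043) × (112000/7527.5) = 0.63978…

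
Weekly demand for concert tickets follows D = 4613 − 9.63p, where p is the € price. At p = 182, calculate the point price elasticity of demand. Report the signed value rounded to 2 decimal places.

-0.61

dD/dp = −9.63. At p = 182, D = 4613 − 9.63(182) = 2860.34.
Ed = (dD/dp)·(p/D) = −9.63 × (182/2860.34) = -0.6127…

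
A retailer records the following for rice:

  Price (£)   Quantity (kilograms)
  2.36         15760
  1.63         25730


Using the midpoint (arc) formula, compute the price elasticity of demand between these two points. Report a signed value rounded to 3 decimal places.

-1.313

%ΔQ = (25730 − 15760) / [(15760 + 25730)/2] = 9970/20745 = 0.480597…
%ΔP = (1.63 − 2.36) / [(2.36 + 1.63)/2] = -0.73/1.995 = -0.365914…
Arc Ed = %ΔQ / %ΔP = (9970/20745) / (-0.73/1.995) = -1.31341…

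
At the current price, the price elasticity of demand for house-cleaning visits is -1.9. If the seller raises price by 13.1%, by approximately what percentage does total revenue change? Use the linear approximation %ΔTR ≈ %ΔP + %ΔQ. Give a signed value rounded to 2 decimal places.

-11.79%

%ΔQ ≈ Ed × %ΔP = (-1.9) × (+13.1%) = -24.8900%
%ΔTR ≈ %ΔP + %ΔQ = (+13.1%) + (-24.8900%) = -11.7900%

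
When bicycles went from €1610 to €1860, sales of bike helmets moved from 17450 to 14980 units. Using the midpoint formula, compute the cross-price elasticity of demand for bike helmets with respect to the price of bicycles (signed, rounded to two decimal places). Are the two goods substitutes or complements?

-1.06; complements

%ΔQ_{bike helmets} = (14980 − 17450)/avg = -2470/16215 = -0.152328…
%ΔP_{bicycles} = (1860 − 1610)/avg = 250/1735 = 0.144092…
E_cross = (-2470/16215) / (250/1735) = -1.0571…
E_cross < 0 ⇒ the goods are complements.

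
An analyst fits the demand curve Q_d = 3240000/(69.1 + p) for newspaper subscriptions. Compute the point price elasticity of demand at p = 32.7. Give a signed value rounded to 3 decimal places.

-0.321

dQ_d/dp = −3240000/(69.1 + p)² = -312.644. At p = 32.7, Q_d = 31827.1.
Ed = (dQ_d/dp)·(p/Q_d) = (-312.644) × (32.7/31827.1) = -0.32121…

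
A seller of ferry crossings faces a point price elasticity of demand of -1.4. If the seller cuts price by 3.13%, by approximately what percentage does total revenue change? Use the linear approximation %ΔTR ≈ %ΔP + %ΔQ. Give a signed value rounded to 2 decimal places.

+1.25%

%ΔQ ≈ Ed × %ΔP = (-1.4) × (-3.13%) = +4.3820%
%ΔTR ≈ %ΔP + %ΔQ = (-3.13%) + (+4.3820%) = +1.2520%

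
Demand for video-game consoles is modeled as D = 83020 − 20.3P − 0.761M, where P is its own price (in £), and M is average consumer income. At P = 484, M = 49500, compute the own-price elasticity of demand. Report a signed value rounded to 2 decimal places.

-0.28

At the given values, D = 83020 − 20.3(484) − 0.761(49500) = 35525.3.
∂D/∂P = −20.3.
E = (-20.3) × (484/35525.3) = -0.2765…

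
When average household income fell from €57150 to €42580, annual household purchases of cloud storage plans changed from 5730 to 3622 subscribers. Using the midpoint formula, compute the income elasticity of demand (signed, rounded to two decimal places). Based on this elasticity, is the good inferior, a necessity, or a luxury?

1.54; luxury

%ΔQ = (3622 − 5730)/[( 5730 + 3622)/2] = -2108/4676 = -0.450812…
%ΔIncome = (42580 − 57150)/[( 57150 + 42580)/2] = -14570/49865 = -0.292188…
E_income = (-2108/4676) / (-14570/49865) = 1.5428…
E_income > 1 ⇒ normal good, luxury.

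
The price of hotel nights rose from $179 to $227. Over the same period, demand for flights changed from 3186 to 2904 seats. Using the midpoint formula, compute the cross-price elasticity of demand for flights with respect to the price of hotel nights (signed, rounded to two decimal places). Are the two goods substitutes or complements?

-0.39; complements

%ΔQ_{flights} = (2904 − 3186)/avg = -282/3045 = -0.092610…
%ΔP_{hotel nights} = (227 − 179)/avg = 48/203 = 0.236453…
E_cross = (-282/3045) / (48/203) = -0.3916…
E_cross < 0 ⇒ the goods are complements.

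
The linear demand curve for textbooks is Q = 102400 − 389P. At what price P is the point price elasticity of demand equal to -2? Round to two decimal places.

Ed = −389P/(102400 − 389P). Set this equal to -2:
389P = 2·(102400 − 389P) ⇒ 389P(1 + 2) = 2·102400
P = 2·102400 / (389·3) = 175.4927…

175.49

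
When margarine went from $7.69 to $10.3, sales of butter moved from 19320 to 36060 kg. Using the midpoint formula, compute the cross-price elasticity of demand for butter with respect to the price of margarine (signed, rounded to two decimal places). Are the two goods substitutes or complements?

%ΔQ_{butter} = (36060 − 19320)/avg = 16740/27690 = 0.604550…
%ΔP_{margarine} = (10.3 − 7.69)/avg = 2.61/8.995 = 0.290161…
E_cross = (16740/27690) / (2.61/8.995) = 2.0834…
E_cross > 0 ⇒ the goods are substitutes.

2.08; substitutes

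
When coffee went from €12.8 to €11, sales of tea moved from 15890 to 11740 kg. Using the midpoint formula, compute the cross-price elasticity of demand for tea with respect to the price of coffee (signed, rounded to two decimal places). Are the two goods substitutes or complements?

%ΔQ_{tea} = (11740 − 15890)/avg = -4150/13815 = -0.300398…
%ΔP_{coffee} = (11 − 12.8)/avg = -1.8/11.9 = -0.151260…
E_cross = (-4150/13815) / (-1.8/11.9) = 1.9859…
E_cross > 0 ⇒ the goods are substitutes.

1.99; substitutes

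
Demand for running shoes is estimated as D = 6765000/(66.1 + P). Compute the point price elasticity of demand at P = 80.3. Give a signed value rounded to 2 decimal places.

-0.55

dD/dP = −6765000/(66.1 + P)² = -315.635. At P = 80.3, D = 46209.
Ed = (dD/dP)·(P/D) = (-315.635) × (80.3/46209) = -0.5484…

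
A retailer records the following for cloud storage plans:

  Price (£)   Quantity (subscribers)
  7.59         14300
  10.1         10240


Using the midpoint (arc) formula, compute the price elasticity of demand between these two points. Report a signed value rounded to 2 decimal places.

%ΔQ = (10240 − 14300) / [(14300 + 10240)/2] = -4060/12270 = -0.330888…
%ΔP = (10.1 − 7.59) / [(7.59 + 10.1)/2] = 2.51/8.845 = 0.283776…
Arc Ed = %ΔQ / %ΔP = (-4060/12270) / (2.51/8.845) = -1.1660…

-1.17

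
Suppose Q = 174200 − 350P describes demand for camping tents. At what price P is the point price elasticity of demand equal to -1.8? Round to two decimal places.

Ed = −350P/(174200 − 350P). Set this equal to -1.8:
350P = 1.8·(174200 − 350P) ⇒ 350P(1 + 1.8) = 1.8·174200
P = 1.8·174200 / (350·2.8) = 319.9591…

319.96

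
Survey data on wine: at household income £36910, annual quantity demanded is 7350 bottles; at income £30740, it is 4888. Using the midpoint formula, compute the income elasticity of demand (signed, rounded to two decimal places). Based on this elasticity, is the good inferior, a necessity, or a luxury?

%ΔQ = (4888 − 7350)/[( 7350 + 4888)/2] = -2462/6119 = -0.402353…
%ΔIncome = (30740 − 36910)/[( 36910 + 30740)/2] = -6170/33825 = -0.182409…
E_income = (-2462/6119) / (-6170/33825) = 2.2057…
E_income > 1 ⇒ normal good, luxury.

2.21; luxury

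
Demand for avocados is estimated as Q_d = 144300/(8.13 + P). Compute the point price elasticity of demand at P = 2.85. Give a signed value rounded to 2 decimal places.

-0.26

dQ_d/dP = −144300/(8.13 + P)² = -1196.91. At P = 2.85, Q_d = 13142.1.
Ed = (dQ_d/dP)·(P/Q_d) = (-1196.91) × (2.85/13142.1) = -0.2595…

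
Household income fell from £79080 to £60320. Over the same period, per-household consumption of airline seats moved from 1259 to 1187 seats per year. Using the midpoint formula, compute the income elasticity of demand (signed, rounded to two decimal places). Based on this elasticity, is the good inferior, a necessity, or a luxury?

%ΔQ = (1187 − 1259)/[( 1259 + 1187)/2] = -72/1223 = -0.058871…
%ΔIncome = (60320 − 79080)/[( 79080 + 60320)/2] = -18760/69700 = -0.269153…
E_income = (-72/1223) / (-18760/69700) = 0.2187…
0 < E_income < 1 ⇒ normal good, necessity.

0.22; necessity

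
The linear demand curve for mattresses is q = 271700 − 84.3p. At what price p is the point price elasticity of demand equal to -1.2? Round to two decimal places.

Ed = −84.3p/(271700 − 84.3p). Set this equal to -1.2:
84.3p = 1.2·(271700 − 84.3p) ⇒ 84.3p(1 + 1.2) = 1.2·271700
p = 1.2·271700 / (84.3·2.2) = 1758.0071…

1758.01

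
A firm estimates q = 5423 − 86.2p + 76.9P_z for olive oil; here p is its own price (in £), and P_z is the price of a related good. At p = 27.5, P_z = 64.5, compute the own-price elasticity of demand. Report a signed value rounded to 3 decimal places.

-0.296

At the given values, q = 5423 − 86.2(27.5) + 76.9(64.5) = 8012.55.
∂q/∂p = −86.2.
E = (-86.2) × (27.5/8012.55) = -0.29584…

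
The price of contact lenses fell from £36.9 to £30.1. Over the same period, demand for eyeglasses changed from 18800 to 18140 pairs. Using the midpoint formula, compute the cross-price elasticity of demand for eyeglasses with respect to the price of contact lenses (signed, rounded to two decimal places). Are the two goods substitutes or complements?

%ΔQ_{eyeglasses} = (18140 − 18800)/avg = -660/18470 = -0.035733…
%ΔP_{contact lenses} = (30.1 − 36.9)/avg = -6.8/33.5 = -0.202985…
E_cross = (-660/18470) / (-6.8/33.5) = 0.1760…
E_cross > 0 ⇒ the goods are substitutes.

0.18; substitutes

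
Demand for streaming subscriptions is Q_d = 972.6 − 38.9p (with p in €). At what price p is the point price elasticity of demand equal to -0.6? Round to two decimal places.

9.38

Ed = −38.9p/(972.6 − 38.9p). Set this equal to -0.6:
38.9p = 0.6·(972.6 − 38.9p) ⇒ 38.9p(1 + 0.6) = 0.6·972.6
p = 0.6·972.6 / (38.9·1.6) = 9.3759…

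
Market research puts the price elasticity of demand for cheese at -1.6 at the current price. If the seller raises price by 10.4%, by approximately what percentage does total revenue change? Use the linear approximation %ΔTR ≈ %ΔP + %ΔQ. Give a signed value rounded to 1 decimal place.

-6.2%

%ΔQ ≈ Ed × %ΔP = (-1.6) × (+10.4%) = -16.6400%
%ΔTR ≈ %ΔP + %ΔQ = (+10.4%) + (-16.6400%) = -6.2400%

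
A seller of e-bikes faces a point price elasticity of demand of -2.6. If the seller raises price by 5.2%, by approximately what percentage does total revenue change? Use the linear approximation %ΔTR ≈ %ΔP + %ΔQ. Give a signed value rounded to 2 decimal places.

%ΔQ ≈ Ed × %ΔP = (-2.6) × (+5.2%) = -13.5200%
%ΔTR ≈ %ΔP + %ΔQ = (+5.2%) + (-13.5200%) = -8.3200%

-8.32%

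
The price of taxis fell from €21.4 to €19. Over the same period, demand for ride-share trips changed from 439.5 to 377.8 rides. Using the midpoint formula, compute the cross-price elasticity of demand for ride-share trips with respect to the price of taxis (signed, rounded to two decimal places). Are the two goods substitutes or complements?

%ΔQ_{ride-share trips} = (377.8 − 439.5)/avg = -61.7/408.65 = -0.150984…
%ΔP_{taxis} = (19 − 21.4)/avg = -2.4/20.2 = -0.118811…
E_cross = (-61.7/408.65) / (-2.4/20.2) = 1.2707…
E_cross > 0 ⇒ the goods are substitutes.

1.27; substitutes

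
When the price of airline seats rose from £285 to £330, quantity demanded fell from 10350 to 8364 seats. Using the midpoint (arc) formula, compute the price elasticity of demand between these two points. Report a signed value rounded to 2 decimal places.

-1.45

%ΔQ = (8364 − 10350) / [(10350 + 8364)/2] = -1986/9357 = -0.212247…
%ΔP = (330 − 285) / [(285 + 330)/2] = 45/307.5 = 0.146341…
Arc Ed = %ΔQ / %ΔP = (-1986/9357) / (45/307.5) = -1.4503…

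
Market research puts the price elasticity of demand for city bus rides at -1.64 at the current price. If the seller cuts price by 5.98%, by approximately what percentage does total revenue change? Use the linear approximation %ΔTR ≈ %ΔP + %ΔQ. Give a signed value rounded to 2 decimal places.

+3.83%

%ΔQ ≈ Ed × %ΔP = (-1.64) × (-5.98%) = +9.8072%
%ΔTR ≈ %ΔP + %ΔQ = (-5.98%) + (+9.8072%) = +3.8272%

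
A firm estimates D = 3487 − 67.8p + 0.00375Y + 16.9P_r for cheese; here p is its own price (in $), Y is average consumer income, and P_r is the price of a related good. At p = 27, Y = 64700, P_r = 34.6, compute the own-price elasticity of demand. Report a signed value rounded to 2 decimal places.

At the given values, D = 3487 − 67.8(27) + 0.00375(64700) + 16.9(34.6) = 2483.765.
∂D/∂p = −67.8.
E = (-67.8) × (27/2483.765) = -0.7370…

-0.74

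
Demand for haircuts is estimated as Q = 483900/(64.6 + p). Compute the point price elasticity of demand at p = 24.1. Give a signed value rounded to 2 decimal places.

-0.27

dQ/dp = −483900/(64.6 + p)² = -61.5047. At p = 24.1, Q = 5455.47.
Ed = (dQ/dp)·(p/Q) = (-61.5047) × (24.1/5455.47) = -0.2717…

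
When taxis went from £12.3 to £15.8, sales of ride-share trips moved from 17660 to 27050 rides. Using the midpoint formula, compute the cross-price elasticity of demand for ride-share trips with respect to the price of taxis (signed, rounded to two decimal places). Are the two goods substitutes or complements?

%ΔQ_{ride-share trips} = (27050 − 17660)/avg = 9390/22355 = 0.420040…
%ΔP_{taxis} = (15.8 − 12.3)/avg = 3.5/14.05 = 0.249110…
E_cross = (9390/22355) / (3.5/14.05) = 1.6861…
E_cross > 0 ⇒ the goods are substitutes.

1.69; substitutes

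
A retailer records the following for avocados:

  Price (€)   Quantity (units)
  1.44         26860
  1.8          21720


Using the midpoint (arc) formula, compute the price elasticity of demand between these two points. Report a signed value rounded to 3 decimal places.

-0.952

%ΔQ = (21720 − 26860) / [(26860 + 21720)/2] = -5140/24290 = -0.211609…
%ΔP = (1.8 − 1.44) / [(1.44 + 1.8)/2] = 0.36/1.62 = 0.222222…
Arc Ed = %ΔQ / %ΔP = (-5140/24290) / (0.36/1.62) = -0.95224…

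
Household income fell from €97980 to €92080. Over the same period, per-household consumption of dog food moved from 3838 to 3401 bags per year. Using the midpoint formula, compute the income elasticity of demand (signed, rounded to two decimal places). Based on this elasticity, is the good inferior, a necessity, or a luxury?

%ΔQ = (3401 − 3838)/[( 3838 + 3401)/2] = -437/3619.5 = -0.120734…
%ΔIncome = (92080 − 97980)/[( 97980 + 92080)/2] = -5900/95030 = -0.062085…
E_income = (-437/3619.5) / (-5900/95030) = 1.9446…
E_income > 1 ⇒ normal good, luxury.

1.94; luxury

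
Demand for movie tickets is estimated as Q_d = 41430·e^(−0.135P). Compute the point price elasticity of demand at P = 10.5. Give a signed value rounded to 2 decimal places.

dQ_d/dP = −0.135·Q_d = -1355.3. At P = 10.5, Q_d = 10039.3.
Ed = (dQ_d/dP)·(P/Q_d) = (-1355.3) × (10.5/10039.3) = -1.4175

-1.42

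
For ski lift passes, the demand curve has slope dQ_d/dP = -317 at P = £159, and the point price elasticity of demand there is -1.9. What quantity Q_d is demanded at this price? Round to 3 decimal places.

Ed = (dQ_d/dP)·(P/Q_d) ⇒ Q_d = (dQ_d/dP)·P/Ed = (-317)·159/(-1.9) = 26527.89473…

26527.895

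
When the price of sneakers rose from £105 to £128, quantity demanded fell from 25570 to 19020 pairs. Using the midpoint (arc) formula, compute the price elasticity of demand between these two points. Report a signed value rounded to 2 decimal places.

%ΔQ = (19020 − 25570) / [(25570 + 19020)/2] = -6550/22295 = -0.293787…
%ΔP = (128 − 105) / [(105 + 128)/2] = 23/116.5 = 0.197424…
Arc Ed = %ΔQ / %ΔP = (-6550/22295) / (23/116.5) = -1.4880…

-1.49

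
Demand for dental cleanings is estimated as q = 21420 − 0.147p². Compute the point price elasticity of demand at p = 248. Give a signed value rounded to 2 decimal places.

-1.46

dq/dp = −2·0.147·p = -72.912. At p = 248, q = 12378.912.
Ed = (dq/dp)·(p/q) = (-72.912) × (248/12378.912) = -1.4607…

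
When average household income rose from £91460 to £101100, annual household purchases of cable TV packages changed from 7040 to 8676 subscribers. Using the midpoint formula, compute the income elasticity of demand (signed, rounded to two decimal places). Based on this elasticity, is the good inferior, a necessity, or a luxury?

%ΔQ = (8676 − 7040)/[( 7040 + 8676)/2] = 1636/7858 = 0.208195…
%ΔIncome = (101100 − 91460)/[( 91460 + 101100)/2] = 9640/96280 = 0.100124…
E_income = (1636/7858) / (9640/96280) = 2.0793…
E_income > 1 ⇒ normal good, luxury.

2.08; luxury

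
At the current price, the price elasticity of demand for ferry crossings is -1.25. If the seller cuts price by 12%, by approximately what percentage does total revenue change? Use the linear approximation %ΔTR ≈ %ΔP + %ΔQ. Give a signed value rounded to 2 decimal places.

%ΔQ ≈ Ed × %ΔP = (-1.25) × (-12%) = +15.0000%
%ΔTR ≈ %ΔP + %ΔQ = (-12%) + (+15.0000%) = +3.0000%

+3.00%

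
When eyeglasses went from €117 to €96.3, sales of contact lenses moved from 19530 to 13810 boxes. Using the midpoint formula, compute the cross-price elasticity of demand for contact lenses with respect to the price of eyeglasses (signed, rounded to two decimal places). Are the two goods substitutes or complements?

%ΔQ_{contact lenses} = (13810 − 19530)/avg = -5720/16670 = -0.343131…
%ΔP_{eyeglasses} = (96.3 − 117)/avg = -20.7/106.65 = -0.194092…
E_cross = (-5720/16670) / (-20.7/106.65) = 1.7678…
E_cross > 0 ⇒ the goods are substitutes.

1.77; substitutes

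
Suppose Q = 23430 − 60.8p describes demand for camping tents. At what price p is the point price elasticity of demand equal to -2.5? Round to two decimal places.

275.26

Ed = −60.8p/(23430 − 60.8p). Set this equal to -2.5:
60.8p = 2.5·(23430 − 60.8p) ⇒ 60.8p(1 + 2.5) = 2.5·23430
p = 2.5·23430 / (60.8·3.5) = 275.2584…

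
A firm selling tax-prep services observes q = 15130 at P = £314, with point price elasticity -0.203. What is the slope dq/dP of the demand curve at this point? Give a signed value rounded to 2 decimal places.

Ed = (dq/dP)·(P/q) ⇒ dq/dP = Ed·q/P = (-0.203)·15130/314 = -9.7814…

-9.78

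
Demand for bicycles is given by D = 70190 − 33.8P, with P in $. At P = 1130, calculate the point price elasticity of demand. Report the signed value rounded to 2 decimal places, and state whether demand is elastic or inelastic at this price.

dD/dP = −33.8. At P = 1130, D = 70190 − 33.8(1130) = 31996.
Ed = (dD/dP)·(P/D) = −33.8 × (1130/31996) = -1.1937…
|Ed| = 1.19 > 1, so demand is elastic.

-1.19; elastic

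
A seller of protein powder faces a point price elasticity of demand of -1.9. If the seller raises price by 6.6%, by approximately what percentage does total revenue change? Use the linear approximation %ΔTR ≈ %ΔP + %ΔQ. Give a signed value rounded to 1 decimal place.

%ΔQ ≈ Ed × %ΔP = (-1.9) × (+6.6%) = -12.5400%
%ΔTR ≈ %ΔP + %ΔQ = (+6.6%) + (-12.5400%) = -5.9400%

-5.9%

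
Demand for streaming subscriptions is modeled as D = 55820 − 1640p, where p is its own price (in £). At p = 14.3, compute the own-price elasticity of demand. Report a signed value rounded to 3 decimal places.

At the given values, D = 55820 − 1640(14.3) = 32368.
∂D/∂p = −1640.
E = (-1640) × (14.3/32368) = -0.72454…

-0.725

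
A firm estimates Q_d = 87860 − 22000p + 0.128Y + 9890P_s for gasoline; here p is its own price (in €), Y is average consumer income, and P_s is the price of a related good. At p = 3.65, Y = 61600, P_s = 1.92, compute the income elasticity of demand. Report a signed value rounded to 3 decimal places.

0.229

At the given values, Q_d = 87860 − 22000(3.65) + 0.128(61600) + 9890(1.92) = 34433.6.
∂Q_d/∂Y = 0.128.
E = (0.128) × (61600/34433.6) = 0.22898…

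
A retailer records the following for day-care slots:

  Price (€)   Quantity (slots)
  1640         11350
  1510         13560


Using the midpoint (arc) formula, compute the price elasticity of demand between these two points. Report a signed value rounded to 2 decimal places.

-2.15

%ΔQ = (13560 − 11350) / [(11350 + 13560)/2] = 2210/12455 = 0.177438…
%ΔP = (1510 − 1640) / [(1640 + 1510)/2] = -130/1575 = -0.082539…
Arc Ed = %ΔQ / %ΔP = (2210/12455) / (-130/1575) = -2.1497…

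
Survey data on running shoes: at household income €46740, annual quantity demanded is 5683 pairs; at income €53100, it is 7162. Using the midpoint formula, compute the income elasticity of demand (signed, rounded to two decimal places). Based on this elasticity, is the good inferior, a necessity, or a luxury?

%ΔQ = (7162 − 5683)/[( 5683 + 7162)/2] = 1479/6422.5 = 0.230284…
%ΔIncome = (53100 − 46740)/[( 46740 + 53100)/2] = 6360/49920 = 0.127403…
E_income = (1479/6422.5) / (6360/49920) = 1.8075…
E_income > 1 ⇒ normal good, luxury.

1.81; luxury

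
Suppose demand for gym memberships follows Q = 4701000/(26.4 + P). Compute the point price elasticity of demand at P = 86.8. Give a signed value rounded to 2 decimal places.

-0.77

dQ/dP = −4701000/(26.4 + P)² = -366.857. At P = 86.8, Q = 41528.3.
Ed = (dQ/dP)·(P/Q) = (-366.857) × (86.8/41528.3) = -0.7667…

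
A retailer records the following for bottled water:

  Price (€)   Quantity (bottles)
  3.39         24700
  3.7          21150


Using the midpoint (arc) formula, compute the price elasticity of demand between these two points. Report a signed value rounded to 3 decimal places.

%ΔQ = (21150 − 24700) / [(24700 + 21150)/2] = -3550/22925 = -0.154852…
%ΔP = (3.7 − 3.39) / [(3.39 + 3.7)/2] = 0.31/3.545 = 0.087447…
Arc Ed = %ΔQ / %ΔP = (-3550/22925) / (0.31/3.545) = -1.77081…

-1.771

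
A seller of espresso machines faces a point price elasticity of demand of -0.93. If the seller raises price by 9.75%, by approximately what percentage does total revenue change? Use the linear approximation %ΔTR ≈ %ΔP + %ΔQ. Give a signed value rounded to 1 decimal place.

%ΔQ ≈ Ed × %ΔP = (-0.93) × (+9.75%) = -9.0675%
%ΔTR ≈ %ΔP + %ΔQ = (+9.75%) + (-9.0675%) = +0.6825%

+0.7%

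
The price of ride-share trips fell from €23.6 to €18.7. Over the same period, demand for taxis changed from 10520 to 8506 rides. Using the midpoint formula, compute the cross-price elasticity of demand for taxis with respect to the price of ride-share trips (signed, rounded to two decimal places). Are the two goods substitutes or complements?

%ΔQ_{taxis} = (8506 − 10520)/avg = -2014/9513 = -0.211710…
%ΔP_{ride-share trips} = (18.7 − 23.6)/avg = -4.9/21.15 = -0.231678…
E_cross = (-2014/9513) / (-4.9/21.15) = 0.9138…
E_cross > 0 ⇒ the goods are substitutes.

0.91; substitutes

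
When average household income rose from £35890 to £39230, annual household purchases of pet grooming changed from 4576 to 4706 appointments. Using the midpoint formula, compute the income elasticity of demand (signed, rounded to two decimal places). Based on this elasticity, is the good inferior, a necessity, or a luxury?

%ΔQ = (4706 − 4576)/[( 4576 + 4706)/2] = 130/4641 = 0.028011…
%ΔIncome = (39230 − 35890)/[( 35890 + 39230)/2] = 3340/37560 = 0.088924…
E_income = (130/4641) / (3340/37560) = 0.3150…
0 < E_income < 1 ⇒ normal good, necessity.

0.32; necessity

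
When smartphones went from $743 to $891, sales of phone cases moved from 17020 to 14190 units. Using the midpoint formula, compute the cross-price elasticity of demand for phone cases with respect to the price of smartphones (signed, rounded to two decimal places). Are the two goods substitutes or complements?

-1.00; complements

%ΔQ_{phone cases} = (14190 − 17020)/avg = -2830/15605 = -0.181352…
%ΔP_{smartphones} = (891 − 743)/avg = 148/817 = 0.181150…
E_cross = (-2830/15605) / (148/817) = -1.0011…
E_cross < 0 ⇒ the goods are complements.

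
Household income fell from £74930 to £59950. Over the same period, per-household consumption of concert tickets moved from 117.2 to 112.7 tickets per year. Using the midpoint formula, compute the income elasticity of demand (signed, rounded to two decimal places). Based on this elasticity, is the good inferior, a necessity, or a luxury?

%ΔQ = (112.7 − 117.2)/[( 117.2 + 112.7)/2] = -4.5/114.95 = -0.039147…
%ΔIncome = (59950 − 74930)/[( 74930 + 59950)/2] = -14980/67440 = -0.222123…
E_income = (-4.5/114.95) / (-14980/67440) = 0.1762…
0 < E_income < 1 ⇒ normal good, necessity.

0.18; necessity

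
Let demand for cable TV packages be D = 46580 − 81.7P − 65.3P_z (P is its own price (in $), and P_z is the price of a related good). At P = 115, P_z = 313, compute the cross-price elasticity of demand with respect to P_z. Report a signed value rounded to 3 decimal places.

-1.221

At the given values, D = 46580 − 81.7(115) − 65.3(313) = 16745.6.
∂D/∂P_z = -65.3.
E = (-65.3) × (313/16745.6) = -1.22055…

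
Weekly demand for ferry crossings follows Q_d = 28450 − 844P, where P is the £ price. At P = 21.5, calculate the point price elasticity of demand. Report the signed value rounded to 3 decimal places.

dQ_d/dP = −844. At P = 21.5, Q_d = 28450 − 844(21.5) = 10304.
Ed = (dQ_d/dP)·(P/Q_d) = −844 × (21.5/10304) = -1.76106…

-1.761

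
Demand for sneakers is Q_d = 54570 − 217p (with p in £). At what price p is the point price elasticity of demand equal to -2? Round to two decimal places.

167.65

Ed = −217p/(54570 − 217p). Set this equal to -2:
217p = 2·(54570 − 217p) ⇒ 217p(1 + 2) = 2·54570
p = 2·54570 / (217·3) = 167.6497…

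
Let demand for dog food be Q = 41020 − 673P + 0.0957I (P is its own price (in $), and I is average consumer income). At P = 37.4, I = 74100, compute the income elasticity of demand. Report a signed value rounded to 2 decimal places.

At the given values, Q = 41020 − 673(37.4) + 0.0957(74100) = 22941.17.
∂Q/∂I = 0.0957.
E = (0.0957) × (74100/22941.17) = 0.3091…

0.31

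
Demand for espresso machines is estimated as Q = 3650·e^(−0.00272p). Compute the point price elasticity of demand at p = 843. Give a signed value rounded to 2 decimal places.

dQ/dp = −0.00272·Q = -1.0024. At p = 843, Q = 368.53.
Ed = (dQ/dp)·(p/Q) = (-1.0024) × (843/368.53) = -2.2929…

-2.29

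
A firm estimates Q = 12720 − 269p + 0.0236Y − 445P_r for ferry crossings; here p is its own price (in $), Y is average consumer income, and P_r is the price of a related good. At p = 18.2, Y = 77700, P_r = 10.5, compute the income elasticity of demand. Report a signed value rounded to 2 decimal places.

0.37

At the given values, Q = 12720 − 269(18.2) + 0.0236(77700) − 445(10.5) = 4985.42.
∂Q/∂Y = 0.0236.
E = (0.0236) × (77700/4985.42) = 0.3678…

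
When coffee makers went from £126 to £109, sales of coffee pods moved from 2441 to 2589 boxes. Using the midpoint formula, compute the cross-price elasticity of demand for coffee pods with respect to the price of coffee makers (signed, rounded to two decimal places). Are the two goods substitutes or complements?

-0.41; complements

%ΔQ_{coffee pods} = (2589 − 2441)/avg = 148/2515 = 0.058846…
%ΔP_{coffee makers} = (109 − 126)/avg = -17/117.5 = -0.144680…
E_cross = (148/2515) / (-17/117.5) = -0.4067…
E_cross < 0 ⇒ the goods are complements.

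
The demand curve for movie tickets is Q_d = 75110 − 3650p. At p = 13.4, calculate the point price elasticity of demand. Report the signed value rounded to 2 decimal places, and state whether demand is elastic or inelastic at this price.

dQ_d/dp = −3650. At p = 13.4, Q_d = 75110 − 3650(13.4) = 26200.
Ed = (dQ_d/dp)·(p/Q_d) = −3650 × (13.4/26200) = -1.8667…
|Ed| = 1.87 > 1, so demand is elastic.

-1.87; elastic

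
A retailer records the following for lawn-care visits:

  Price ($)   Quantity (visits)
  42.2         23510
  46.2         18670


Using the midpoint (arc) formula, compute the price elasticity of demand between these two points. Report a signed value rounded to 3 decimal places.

-2.536

%ΔQ = (18670 − 23510) / [(23510 + 18670)/2] = -4840/21090 = -0.229492…
%ΔP = (46.2 − 42.2) / [(42.2 + 46.2)/2] = 4/44.2 = 0.090497…
Arc Ed = %ΔQ / %ΔP = (-4840/21090) / (4/44.2) = -2.53589…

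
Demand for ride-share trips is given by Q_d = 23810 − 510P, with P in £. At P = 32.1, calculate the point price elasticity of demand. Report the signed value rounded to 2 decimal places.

-2.20

dQ_d/dP = −510. At P = 32.1, Q_d = 23810 − 510(32.1) = 7439.
Ed = (dQ_d/dP)·(P/Q_d) = −510 × (32.1/7439) = -2.2006…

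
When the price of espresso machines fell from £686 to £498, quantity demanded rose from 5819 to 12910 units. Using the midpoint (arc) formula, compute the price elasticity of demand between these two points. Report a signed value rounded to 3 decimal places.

-2.384

%ΔQ = (12910 − 5819) / [(5819 + 12910)/2] = 7091/9364.5 = 0.757221…
%ΔP = (498 − 686) / [(686 + 498)/2] = -188/592 = -0.317567…
Arc Ed = %ΔQ / %ΔP = (7091/9364.5) / (-188/592) = -2.38444…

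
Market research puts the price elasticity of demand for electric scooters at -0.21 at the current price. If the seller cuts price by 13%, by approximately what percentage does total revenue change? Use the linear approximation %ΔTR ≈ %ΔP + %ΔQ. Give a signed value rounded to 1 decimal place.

%ΔQ ≈ Ed × %ΔP = (-0.21) × (-13%) = +2.7300%
%ΔTR ≈ %ΔP + %ΔQ = (-13%) + (+2.7300%) = -10.2700%

-10.3%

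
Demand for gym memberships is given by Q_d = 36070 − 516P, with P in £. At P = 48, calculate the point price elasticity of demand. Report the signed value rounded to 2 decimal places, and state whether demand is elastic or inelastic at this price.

dQ_d/dP = −516. At P = 48, Q_d = 36070 − 516(48) = 11302.
Ed = (dQ_d/dP)·(P/Q_d) = −516 × (48/11302) = -2.1914…
|Ed| = 2.19 > 1, so demand is elastic.

-2.19; elastic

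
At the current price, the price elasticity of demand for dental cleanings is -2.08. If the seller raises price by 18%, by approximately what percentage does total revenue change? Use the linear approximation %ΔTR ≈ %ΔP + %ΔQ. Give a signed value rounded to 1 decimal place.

-19.4%

%ΔQ ≈ Ed × %ΔP = (-2.08) × (+18%) = -37.4400%
%ΔTR ≈ %ΔP + %ΔQ = (+18%) + (-37.4400%) = -19.4400%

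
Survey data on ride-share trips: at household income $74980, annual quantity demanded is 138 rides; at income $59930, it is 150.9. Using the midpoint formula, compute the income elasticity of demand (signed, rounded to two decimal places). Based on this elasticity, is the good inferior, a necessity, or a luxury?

%ΔQ = (150.9 − 138)/[( 138 + 150.9)/2] = 12.9/144.45 = 0.089304…
%ΔIncome = (59930 − 74980)/[( 74980 + 59930)/2] = -15050/67455 = -0.223111…
E_income = (12.9/144.45) / (-15050/67455) = -0.4002…
E_income < 0 ⇒ inferior good.

-0.40; inferior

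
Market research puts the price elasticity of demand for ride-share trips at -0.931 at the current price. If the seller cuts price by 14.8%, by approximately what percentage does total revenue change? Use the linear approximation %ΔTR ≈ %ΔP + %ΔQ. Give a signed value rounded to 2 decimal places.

-1.02%

%ΔQ ≈ Ed × %ΔP = (-0.931) × (-14.8%) = +13.7788%
%ΔTR ≈ %ΔP + %ΔQ = (-14.8%) + (+13.7788%) = -1.0212%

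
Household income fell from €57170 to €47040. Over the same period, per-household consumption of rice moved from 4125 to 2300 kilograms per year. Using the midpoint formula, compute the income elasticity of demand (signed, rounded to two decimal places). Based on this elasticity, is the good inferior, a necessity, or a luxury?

2.92; luxury

%ΔQ = (2300 − 4125)/[( 4125 + 2300)/2] = -1825/3212.5 = -0.568093…
%ΔIncome = (47040 − 57170)/[( 57170 + 47040)/2] = -10130/52105 = -0.194415…
E_income = (-1825/3212.5) / (-10130/52105) = 2.9220…
E_income > 1 ⇒ normal good, luxury.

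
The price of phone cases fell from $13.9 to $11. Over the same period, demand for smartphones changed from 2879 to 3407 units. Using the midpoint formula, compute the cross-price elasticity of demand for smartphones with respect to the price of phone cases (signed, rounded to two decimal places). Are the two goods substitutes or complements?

%ΔQ_{smartphones} = (3407 − 2879)/avg = 528/3143 = 0.167992…
%ΔP_{phone cases} = (11 − 13.9)/avg = -2.9/12.45 = -0.232931…
E_cross = (528/3143) / (-2.9/12.45) = -0.7212…
E_cross < 0 ⇒ the goods are complements.

-0.72; complements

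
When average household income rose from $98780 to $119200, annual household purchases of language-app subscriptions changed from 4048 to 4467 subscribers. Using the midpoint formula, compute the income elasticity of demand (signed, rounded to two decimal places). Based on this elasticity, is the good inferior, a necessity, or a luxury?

0.53; necessity

%ΔQ = (4467 − 4048)/[( 4048 + 4467)/2] = 419/4257.5 = 0.098414…
%ΔIncome = (119200 − 98780)/[( 98780 + 119200)/2] = 20420/108990 = 0.187356…
E_income = (419/4257.5) / (20420/108990) = 0.5252…
0 < E_income < 1 ⇒ normal good, necessity.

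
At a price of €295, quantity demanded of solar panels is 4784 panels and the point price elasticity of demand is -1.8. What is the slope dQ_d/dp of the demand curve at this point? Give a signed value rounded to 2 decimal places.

Ed = (dQ_d/dp)·(p/Q_d) ⇒ dQ_d/dp = Ed·Q_d/p = (-1.8)·4784/295 = -29.1905…

-29.19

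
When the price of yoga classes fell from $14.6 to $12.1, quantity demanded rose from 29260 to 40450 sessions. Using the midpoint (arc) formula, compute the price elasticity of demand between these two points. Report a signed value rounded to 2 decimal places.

%ΔQ = (40450 − 29260) / [(29260 + 40450)/2] = 11190/34855 = 0.321044…
%ΔP = (12.1 − 14.6) / [(14.6 + 12.1)/2] = -2.5/13.35 = -0.187265…
Arc Ed = %ΔQ / %ΔP = (11190/34855) / (-2.5/13.35) = -1.7143…

-1.71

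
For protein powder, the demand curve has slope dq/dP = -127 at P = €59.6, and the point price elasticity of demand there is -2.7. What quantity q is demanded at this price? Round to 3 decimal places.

Ed = (dq/dP)·(P/q) ⇒ q = (dq/dP)·P/Ed = (-127)·59.6/(-2.7) = 2803.40740…

2803.407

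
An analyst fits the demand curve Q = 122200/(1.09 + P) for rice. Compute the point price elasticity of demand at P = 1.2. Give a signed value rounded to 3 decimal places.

-0.524

dQ/dP = −122200/(1.09 + P)² = -23302.4. At P = 1.2, Q = 53362.4.
Ed = (dQ/dP)·(P/Q) = (-23302.4) × (1.2/53362.4) = -0.52401…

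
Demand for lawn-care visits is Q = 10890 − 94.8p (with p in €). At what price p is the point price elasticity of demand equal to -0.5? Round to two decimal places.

38.29

Ed = −94.8p/(10890 − 94.8p). Set this equal to -0.5:
94.8p = 0.5·(10890 − 94.8p) ⇒ 94.8p(1 + 0.5) = 0.5·10890
p = 0.5·10890 / (94.8·1.5) = 38.2911…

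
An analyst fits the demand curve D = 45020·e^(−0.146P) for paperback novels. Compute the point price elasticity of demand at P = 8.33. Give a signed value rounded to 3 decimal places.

dD/dP = −0.146·D = -1947.95. At P = 8.33, D = 13342.1.
Ed = (dD/dP)·(P/D) = (-1947.95) × (8.33/13342.1) = -1.21618

-1.216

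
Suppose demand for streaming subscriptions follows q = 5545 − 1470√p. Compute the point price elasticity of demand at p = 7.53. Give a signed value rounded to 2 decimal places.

-1.33

dq/dp = −1470/(2√p) = -267.849. At p = 7.53, q = 1511.2.
Ed = (dq/dp)·(p/q) = (-267.849) × (7.53/1511.2) = -1.3346…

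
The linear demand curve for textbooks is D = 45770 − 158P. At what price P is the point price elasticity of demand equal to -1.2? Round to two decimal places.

158.01

Ed = −158P/(45770 − 158P). Set this equal to -1.2:
158P = 1.2·(45770 − 158P) ⇒ 158P(1 + 1.2) = 1.2·45770
P = 1.2·45770 / (158·2.2) = 158.0092…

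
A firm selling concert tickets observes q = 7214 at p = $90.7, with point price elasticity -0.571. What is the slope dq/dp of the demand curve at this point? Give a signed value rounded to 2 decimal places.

Ed = (dq/dp)·(p/q) ⇒ dq/dp = Ed·q/p = (-0.571)·7214/90.7 = -45.4155…

-45.42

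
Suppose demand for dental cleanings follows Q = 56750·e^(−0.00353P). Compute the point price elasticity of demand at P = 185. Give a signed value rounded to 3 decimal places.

dQ/dP = −0.00353·Q = -104.262. At P = 185, Q = 29535.9.
Ed = (dQ/dP)·(P/Q) = (-104.262) × (185/29535.9) = -0.65305

-0.653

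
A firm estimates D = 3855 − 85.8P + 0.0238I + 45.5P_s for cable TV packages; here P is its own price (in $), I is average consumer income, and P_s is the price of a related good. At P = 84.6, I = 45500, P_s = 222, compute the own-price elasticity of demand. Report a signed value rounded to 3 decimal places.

At the given values, D = 3855 − 85.8(84.6) + 0.0238(45500) + 45.5(222) = 7780.22.
∂D/∂P = −85.8.
E = (-85.8) × (84.6/7780.22) = -0.93296…

-0.933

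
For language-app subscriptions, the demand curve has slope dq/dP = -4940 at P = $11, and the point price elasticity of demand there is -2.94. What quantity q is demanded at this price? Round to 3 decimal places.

18482.993

Ed = (dq/dP)·(P/q) ⇒ q = (dq/dP)·P/Ed = (-4940)·11/(-2.94) = 18482.99319…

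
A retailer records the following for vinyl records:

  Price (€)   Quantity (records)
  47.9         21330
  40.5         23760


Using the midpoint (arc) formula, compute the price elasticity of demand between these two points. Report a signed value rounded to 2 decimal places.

-0.64

%ΔQ = (23760 − 21330) / [(21330 + 23760)/2] = 2430/22545 = 0.107784…
%ΔP = (40.5 − 47.9) / [(47.9 + 40.5)/2] = -7.4/44.2 = -0.167420…
Arc Ed = %ΔQ / %ΔP = (2430/22545) / (-7.4/44.2) = -0.6437…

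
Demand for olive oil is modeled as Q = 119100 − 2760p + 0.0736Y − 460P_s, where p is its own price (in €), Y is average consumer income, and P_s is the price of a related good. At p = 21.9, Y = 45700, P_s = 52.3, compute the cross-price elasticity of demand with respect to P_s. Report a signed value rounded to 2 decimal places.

-0.63

At the given values, Q = 119100 − 2760(21.9) + 0.0736(45700) − 460(52.3) = 37961.52.
∂Q/∂P_s = -460.
E = (-460) × (52.3/37961.52) = -0.6337…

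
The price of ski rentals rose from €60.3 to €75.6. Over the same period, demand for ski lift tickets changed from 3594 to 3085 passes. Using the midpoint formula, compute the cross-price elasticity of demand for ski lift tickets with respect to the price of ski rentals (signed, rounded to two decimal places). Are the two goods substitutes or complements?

%ΔQ_{ski lift tickets} = (3085 − 3594)/avg = -509/3339.5 = -0.152418…
%ΔP_{ski rentals} = (75.6 − 60.3)/avg = 15.3/67.95 = 0.225165…
E_cross = (-509/3339.5) / (15.3/67.95) = -0.6769…
E_cross < 0 ⇒ the goods are complements.

-0.68; complements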